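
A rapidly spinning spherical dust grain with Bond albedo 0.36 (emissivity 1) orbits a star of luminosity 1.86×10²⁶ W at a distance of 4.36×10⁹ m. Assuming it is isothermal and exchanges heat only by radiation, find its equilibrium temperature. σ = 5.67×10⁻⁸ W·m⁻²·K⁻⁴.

First find the stellar flux at distance d: S = L/(4πd²) = 1.86×10²⁶/(4π·(4.36×10⁹)²) = 7.786×10⁵ W/m².
For an isothermal sphere, absorbed (1−a)S·πr² = emitted σ·4πr²·T⁴, so T⁴ = (1−a)S/(4σ).
T⁴ = 0.640·7.786×10⁵/(4·5.67×10⁻⁸) = 2.197×10¹² K⁴.

T ≈ 1220 K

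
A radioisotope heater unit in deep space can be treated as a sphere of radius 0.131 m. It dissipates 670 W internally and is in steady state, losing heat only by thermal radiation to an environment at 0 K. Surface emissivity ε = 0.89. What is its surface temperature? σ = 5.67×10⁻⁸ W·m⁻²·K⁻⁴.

Steady state: internal power = radiated power, P = εσA T⁴.
Radiating area A = 4πr² = 0.2157 m².
T⁴ = P/(εσA) = 670/(0.89·5.67×10⁻⁸·0.2157) = 6.157×10¹⁰ K⁴.
T = (6.157×10¹⁰)^(1/4).

T ≈ 498 K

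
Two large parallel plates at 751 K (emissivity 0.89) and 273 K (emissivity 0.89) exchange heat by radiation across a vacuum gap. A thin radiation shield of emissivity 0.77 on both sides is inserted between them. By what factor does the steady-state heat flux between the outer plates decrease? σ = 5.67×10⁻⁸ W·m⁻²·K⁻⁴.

factor ≈ 2.28

Without shield: q₀ = σΔ(T⁴)/(1/ε₁+1/ε₂−1) with denominator 1.247.
With shield the two gaps are in series; the resistances add: (1/ε₁+1/ε_s−1)+(1/ε_s+1/ε₂−1) = 1.422+1.422 = 2.845.
Heat-flux ratio q₀/q = 2.845/1.247.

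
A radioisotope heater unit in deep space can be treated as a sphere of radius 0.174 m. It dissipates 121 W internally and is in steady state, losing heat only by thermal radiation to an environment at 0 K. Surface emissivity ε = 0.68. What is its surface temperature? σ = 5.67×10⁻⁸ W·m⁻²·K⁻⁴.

T ≈ 301 K

Steady state: internal power = radiated power, P = εσA T⁴.
Radiating area A = 4πr² = 0.3805 m².
T⁴ = P/(εσA) = 121/(0.68·5.67×10⁻⁸·0.3805) = 8.249×10⁹ K⁴.
T = (8.249×10⁹)^(1/4).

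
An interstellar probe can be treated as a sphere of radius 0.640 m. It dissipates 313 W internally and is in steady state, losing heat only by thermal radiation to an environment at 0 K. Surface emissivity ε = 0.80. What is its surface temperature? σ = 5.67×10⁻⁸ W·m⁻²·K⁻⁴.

T ≈ 191 K

Steady state: internal power = radiated power, P = εσA T⁴.
Radiating area A = 4πr² = 5.147 m².
T⁴ = P/(εσA) = 313/(0.80·5.67×10⁻⁸·5.147) = 1.341×10⁹ K⁴.
T = (1.341×10⁹)^(1/4).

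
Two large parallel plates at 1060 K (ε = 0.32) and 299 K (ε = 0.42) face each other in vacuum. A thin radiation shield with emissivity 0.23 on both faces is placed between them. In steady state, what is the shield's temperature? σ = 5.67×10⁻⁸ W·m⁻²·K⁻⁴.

T_s ≈ 879 K

In steady state the net flux on the hot side equals that on the cold side.
σ(T₁⁴−T_s⁴)/D₁ = σ(T_s⁴−T₂⁴)/D₂, with D₁ = 1/ε₁+1/ε_s−1 = 6.473, D₂ = 1/ε_s+1/ε₂−1 = 5.729.
Solve for T_s⁴: T_s⁴ = (D₂·T₁⁴ + D₁·T₂⁴)/(D₁+D₂) = 5.970×10¹¹ K⁴.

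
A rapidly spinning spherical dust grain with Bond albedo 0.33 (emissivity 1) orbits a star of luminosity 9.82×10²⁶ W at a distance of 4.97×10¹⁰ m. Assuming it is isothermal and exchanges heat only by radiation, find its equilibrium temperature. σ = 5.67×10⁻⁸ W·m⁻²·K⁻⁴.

T ≈ 553 K

First find the stellar flux at distance d: S = L/(4πd²) = 9.82×10²⁶/(4π·(4.97×10¹⁰)²) = 31640 W/m².
For an isothermal sphere, absorbed (1−a)S·πr² = emitted σ·4πr²·T⁴, so T⁴ = (1−a)S/(4σ).
T⁴ = 0.670·31640/(4·5.67×10⁻⁸) = 9.346×10¹⁰ K⁴.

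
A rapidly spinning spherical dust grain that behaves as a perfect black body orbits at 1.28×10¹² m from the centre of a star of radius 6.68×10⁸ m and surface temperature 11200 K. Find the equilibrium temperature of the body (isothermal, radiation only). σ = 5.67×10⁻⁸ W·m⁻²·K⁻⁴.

The star's surface emits σT_*⁴; at distance d the flux is S = σT_*⁴(R_*/d)².
S = 5.67×10⁻⁸·(11200)⁴·(6.68×10⁸/1.28×10¹²)² = 243.0 W/m².
For an isothermal sphere T⁴ = (1−a)S/(4σ) = 1.071×10⁹ K⁴.

T ≈ 181 K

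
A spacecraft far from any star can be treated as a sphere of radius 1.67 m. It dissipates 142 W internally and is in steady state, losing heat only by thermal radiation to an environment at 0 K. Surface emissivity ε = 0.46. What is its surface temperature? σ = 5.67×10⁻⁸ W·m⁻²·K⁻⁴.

T ≈ 112 K

Steady state: internal power = radiated power, P = εσA T⁴.
Radiating area A = 4πr² = 35.05 m².
T⁴ = P/(εσA) = 142/(0.46·5.67×10⁻⁸·35.05) = 1.553×10⁸ K⁴.
T = (1.553×10⁸)^(1/4).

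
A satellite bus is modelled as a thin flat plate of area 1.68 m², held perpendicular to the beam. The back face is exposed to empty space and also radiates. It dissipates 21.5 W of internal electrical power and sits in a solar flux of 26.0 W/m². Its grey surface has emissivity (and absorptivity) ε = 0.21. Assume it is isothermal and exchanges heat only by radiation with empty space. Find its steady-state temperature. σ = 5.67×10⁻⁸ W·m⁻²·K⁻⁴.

At steady state, absorbed solar power + internal power = radiated power.
Absorbed: α·S·A_cross = 0.21·26.0·1.680 = 9.173 W (cross-section A).
Total input = 9.173 + 21.5 = 30.67 W.
Radiated: εσ·A_surf·T⁴ with A_surf = 2A = 3.360 m².
T⁴ = 30.67/(0.21·5.67×10⁻⁸·3.360) = 7.667×10⁸ K⁴.

T ≈ 166 K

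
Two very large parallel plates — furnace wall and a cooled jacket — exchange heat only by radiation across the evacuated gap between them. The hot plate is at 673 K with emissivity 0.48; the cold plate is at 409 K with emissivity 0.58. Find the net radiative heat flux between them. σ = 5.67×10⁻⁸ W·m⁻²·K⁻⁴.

q ≈ 3580 W/m²

For two infinite grey parallel plates, q = σ(T₁⁴ − T₂⁴)/(1/ε₁ + 1/ε₂ − 1).
T₁⁴ − T₂⁴ = 2.051×10¹¹ − 2.798×10¹⁰ = 1.772×10¹¹ K⁴.
1/ε₁ + 1/ε₂ − 1 = 2.083 + 1.724 − 1 = 2.807.
q = 5.67×10⁻⁸ × 1.772×10¹¹ / 2.807.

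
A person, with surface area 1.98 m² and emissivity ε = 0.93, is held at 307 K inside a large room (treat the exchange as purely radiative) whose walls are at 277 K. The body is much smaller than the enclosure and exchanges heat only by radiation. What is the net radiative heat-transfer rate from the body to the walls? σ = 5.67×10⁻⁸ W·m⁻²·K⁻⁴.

For a small grey body in a large enclosure: P_net = εσA(T_body⁴ − T_wall⁴).
A = 1.98 m²; T_body⁴ − T_wall⁴ = 8.883×10⁹ − 5.887×10⁹ = 2.996×10⁹ K⁴.
|P_net| = 0.93·5.67×10⁻⁸·1.980·2.996×10⁹.

P_net ≈ 313 W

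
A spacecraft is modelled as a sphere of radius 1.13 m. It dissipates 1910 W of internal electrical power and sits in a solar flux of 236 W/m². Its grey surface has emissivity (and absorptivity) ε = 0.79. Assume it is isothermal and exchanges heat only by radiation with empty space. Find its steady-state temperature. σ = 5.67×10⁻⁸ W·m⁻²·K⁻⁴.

At steady state, absorbed solar power + internal power = radiated power.
Absorbed: α·S·A_cross = 0.79·236·4.011 = 747.9 W (cross-section πr²).
Total input = 747.9 + 1910 = 2658 W.
Radiated: εσ·A_surf·T⁴ with A_surf = 4πr² = 16.05 m².
T⁴ = 2658/(0.79·5.67×10⁻⁸·16.05) = 3.698×10⁹ K⁴.

T ≈ 247 K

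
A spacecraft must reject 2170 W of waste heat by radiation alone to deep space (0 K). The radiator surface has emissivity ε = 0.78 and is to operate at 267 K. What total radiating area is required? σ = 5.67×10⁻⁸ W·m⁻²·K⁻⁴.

P = εσA T⁴ ⇒ A = P/(εσT⁴).
T⁴ = 5.082×10⁹ K⁴.
A = 2170/(0.78 × 5.67×10⁻⁸ × 5.082×10⁹).

A ≈ 9.65 m²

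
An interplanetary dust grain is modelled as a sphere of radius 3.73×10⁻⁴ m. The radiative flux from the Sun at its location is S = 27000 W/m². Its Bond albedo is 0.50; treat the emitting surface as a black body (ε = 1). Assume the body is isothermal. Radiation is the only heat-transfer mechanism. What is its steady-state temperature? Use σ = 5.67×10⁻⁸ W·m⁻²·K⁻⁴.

T ≈ 494 K

At equilibrium, absorbed power = emitted power.
Absorbing cross-section = πr² = 4.371×10⁻⁷ m²; emitting surface = 4πr² = 1.748×10⁻⁶ m² (ratio 4).
(1−a)S·A_cross = εσ·A_surf·T⁴  ⇒  T⁴ = (1−a)S/(4σ).
T⁴ = 0.500·27000/(4·5.67×10⁻⁸) = 5.952×10¹⁰ K⁴.
T = (5.952×10¹⁰)^(1/4).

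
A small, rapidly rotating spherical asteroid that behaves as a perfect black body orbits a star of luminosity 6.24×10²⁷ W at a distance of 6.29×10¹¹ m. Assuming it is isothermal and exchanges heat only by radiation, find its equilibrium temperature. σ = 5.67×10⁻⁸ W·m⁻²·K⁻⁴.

T ≈ 273 K

First find the stellar flux at distance d: S = L/(4πd²) = 6.24×10²⁷/(4π·(6.29×10¹¹)²) = 1255 W/m².
For an isothermal sphere, absorbed (1−a)S·πr² = emitted σ·4πr²·T⁴, so T⁴ = (1−a)S/(4σ).
T⁴ = 1.00·1255/(4·5.67×10⁻⁸) = 5.534×10⁹ K⁴.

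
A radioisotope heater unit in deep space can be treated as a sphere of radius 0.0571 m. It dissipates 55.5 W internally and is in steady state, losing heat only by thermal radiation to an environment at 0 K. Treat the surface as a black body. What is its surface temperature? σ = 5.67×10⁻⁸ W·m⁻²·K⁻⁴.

T ≈ 393 K

Steady state: internal power = radiated power, P = εσA T⁴.
Radiating area A = 4πr² = 0.04097 m².
T⁴ = P/(εσA) = 55.5/(1.0·5.67×10⁻⁸·0.04097) = 2.389×10¹⁰ K⁴.
T = (2.389×10¹⁰)^(1/4).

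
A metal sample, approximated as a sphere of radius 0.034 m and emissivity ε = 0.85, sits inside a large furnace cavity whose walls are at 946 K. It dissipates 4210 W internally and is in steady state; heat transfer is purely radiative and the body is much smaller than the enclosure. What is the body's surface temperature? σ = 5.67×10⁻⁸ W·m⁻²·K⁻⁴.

For a small grey body in a large enclosure, net radiated power = εσA(T⁴ − T_w⁴).
Steady state: P = εσA(T⁴ − T_w⁴) with A = 4πr² = 0.01453 m².
T⁴ = P/(εσA) + T_w⁴ = 4210/(0.85·5.67×10⁻⁸·0.01453) + (946)⁴
    = 6.013×10¹² + 8.009×10¹¹ = 6.814×10¹² K⁴.

T ≈ 1620 K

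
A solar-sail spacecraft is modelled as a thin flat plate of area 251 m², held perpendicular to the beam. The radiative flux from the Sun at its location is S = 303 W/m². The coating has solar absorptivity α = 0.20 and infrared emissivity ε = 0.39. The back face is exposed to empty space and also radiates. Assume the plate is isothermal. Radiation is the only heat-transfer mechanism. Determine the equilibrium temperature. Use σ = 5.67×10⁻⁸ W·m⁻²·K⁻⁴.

At equilibrium, absorbed power = emitted power.
Absorbing cross-section = A = 251.0 m²; emitting surface = 2A = 502.0 m² (ratio 2).
αS·A_cross = εσ·A_surf·T⁴  ⇒  T⁴ = αS/(ε·2σ).
T⁴ = 0.200·303/(0.39·2·5.67×10⁻⁸) = 1.370×10⁹ K⁴.
T = (1.370×10⁹)^(1/4).

T ≈ 192 K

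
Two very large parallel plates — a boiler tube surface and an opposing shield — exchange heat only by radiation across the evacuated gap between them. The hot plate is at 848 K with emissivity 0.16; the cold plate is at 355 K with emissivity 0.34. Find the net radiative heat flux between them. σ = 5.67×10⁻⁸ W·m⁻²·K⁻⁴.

For two infinite grey parallel plates, q = σ(T₁⁴ − T₂⁴)/(1/ε₁ + 1/ε₂ − 1).
T₁⁴ − T₂⁴ = 5.171×10¹¹ − 1.588×10¹⁰ = 5.012×10¹¹ K⁴.
1/ε₁ + 1/ε₂ − 1 = 6.250 + 2.941 − 1 = 8.191.
q = 5.67×10⁻⁸ × 5.012×10¹¹ / 8.191.

q ≈ 3470 W/m²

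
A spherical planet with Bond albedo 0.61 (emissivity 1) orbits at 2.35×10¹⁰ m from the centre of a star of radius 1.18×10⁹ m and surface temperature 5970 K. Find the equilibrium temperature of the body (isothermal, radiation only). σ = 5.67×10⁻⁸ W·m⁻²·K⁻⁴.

T ≈ 748 K

The star's surface emits σT_*⁴; at distance d the flux is S = σT_*⁴(R_*/d)².
S = 5.67×10⁻⁸·(5970)⁴·(1.18×10⁹/2.35×10¹⁰)² = 1.816×10⁵ W/m².
For an isothermal sphere T⁴ = (1−a)S/(4σ) = 3.123×10¹¹ K⁴.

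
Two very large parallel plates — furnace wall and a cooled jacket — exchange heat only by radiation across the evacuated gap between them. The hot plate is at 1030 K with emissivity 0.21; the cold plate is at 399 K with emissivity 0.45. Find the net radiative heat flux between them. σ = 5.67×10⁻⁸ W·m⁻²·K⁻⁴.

For two infinite grey parallel plates, q = σ(T₁⁴ − T₂⁴)/(1/ε₁ + 1/ε₂ − 1).
T₁⁴ − T₂⁴ = 1.126×10¹² − 2.534×10¹⁰ = 1.100×10¹² K⁴.
1/ε₁ + 1/ε₂ − 1 = 4.762 + 2.222 − 1 = 5.984.
q = 5.67×10⁻⁸ × 1.100×10¹² / 5.984.

q ≈ 10400 W/m²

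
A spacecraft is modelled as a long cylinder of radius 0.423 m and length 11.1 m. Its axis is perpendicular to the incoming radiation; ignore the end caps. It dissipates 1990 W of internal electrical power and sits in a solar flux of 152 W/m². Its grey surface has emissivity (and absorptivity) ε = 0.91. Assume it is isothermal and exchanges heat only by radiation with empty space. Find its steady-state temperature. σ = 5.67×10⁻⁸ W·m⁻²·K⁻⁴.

At steady state, absorbed solar power + internal power = radiated power.
Absorbed: α·S·A_cross = 0.91·152·9.391 = 1299 W (cross-section 2rL).
Total input = 1299 + 1990 = 3289 W.
Radiated: εσ·A_surf·T⁴ with A_surf = 2πrL = 29.50 m².
T⁴ = 3289/(0.91·5.67×10⁻⁸·29.50) = 2.161×10⁹ K⁴.

T ≈ 216 K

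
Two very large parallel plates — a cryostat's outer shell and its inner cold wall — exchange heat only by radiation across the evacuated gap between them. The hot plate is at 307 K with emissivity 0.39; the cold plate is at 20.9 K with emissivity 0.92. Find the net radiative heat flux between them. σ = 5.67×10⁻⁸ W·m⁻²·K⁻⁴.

q ≈ 190 W/m²

For two infinite grey parallel plates, q = σ(T₁⁴ − T₂⁴)/(1/ε₁ + 1/ε₂ − 1).
T₁⁴ − T₂⁴ = 8.883×10⁹ − 1.908×10⁵ = 8.883×10⁹ K⁴.
1/ε₁ + 1/ε₂ − 1 = 2.564 + 1.087 − 1 = 2.651.
q = 5.67×10⁻⁸ × 8.883×10⁹ / 2.651.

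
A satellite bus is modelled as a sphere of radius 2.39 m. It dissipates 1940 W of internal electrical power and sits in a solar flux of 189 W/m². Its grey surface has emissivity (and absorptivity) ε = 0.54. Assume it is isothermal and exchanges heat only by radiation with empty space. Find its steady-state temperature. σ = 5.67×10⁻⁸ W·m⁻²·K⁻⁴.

T ≈ 204 K

At steady state, absorbed solar power + internal power = radiated power.
Absorbed: α·S·A_cross = 0.54·189·17.95 = 1831 W (cross-section πr²).
Total input = 1831 + 1940 = 3771 W.
Radiated: εσ·A_surf·T⁴ with A_surf = 4πr² = 71.78 m².
T⁴ = 3771/(0.54·5.67×10⁻⁸·71.78) = 1.716×10⁹ K⁴.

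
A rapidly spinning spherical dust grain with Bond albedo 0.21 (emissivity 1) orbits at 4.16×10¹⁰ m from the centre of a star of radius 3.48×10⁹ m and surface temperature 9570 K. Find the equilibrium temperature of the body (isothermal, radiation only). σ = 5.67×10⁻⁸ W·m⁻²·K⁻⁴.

The star's surface emits σT_*⁴; at distance d the flux is S = σT_*⁴(R_*/d)².
S = 5.67×10⁻⁸·(9570)⁴·(3.48×10⁹/4.16×10¹⁰)² = 3.328×10⁶ W/m².
For an isothermal sphere T⁴ = (1−a)S/(4σ) = 1.159×10¹³ K⁴.

T ≈ 1850 K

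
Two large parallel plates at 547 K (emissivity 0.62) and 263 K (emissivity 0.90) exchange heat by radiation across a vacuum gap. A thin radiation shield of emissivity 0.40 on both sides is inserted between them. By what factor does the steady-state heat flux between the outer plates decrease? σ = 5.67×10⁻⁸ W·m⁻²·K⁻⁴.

factor ≈ 3.32

Without shield: q₀ = σΔ(T⁴)/(1/ε₁+1/ε₂−1) with denominator 1.724.
With shield the two gaps are in series; the resistances add: (1/ε₁+1/ε_s−1)+(1/ε_s+1/ε₂−1) = 3.113+2.611 = 5.724.
Heat-flux ratio q₀/q = 5.724/1.724.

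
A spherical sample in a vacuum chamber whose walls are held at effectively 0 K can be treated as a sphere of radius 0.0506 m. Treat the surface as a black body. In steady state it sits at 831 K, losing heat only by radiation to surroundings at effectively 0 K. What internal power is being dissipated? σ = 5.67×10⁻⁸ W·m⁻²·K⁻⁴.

P ≈ 870 W

Steady state: P = εσA T⁴.
A = 4πr² = 0.03217 m²; T⁴ = (831)⁴ = 4.769×10¹¹ K⁴.
P = 1.0 × 5.67×10⁻⁸ × 0.03217 × 4.769×10¹¹.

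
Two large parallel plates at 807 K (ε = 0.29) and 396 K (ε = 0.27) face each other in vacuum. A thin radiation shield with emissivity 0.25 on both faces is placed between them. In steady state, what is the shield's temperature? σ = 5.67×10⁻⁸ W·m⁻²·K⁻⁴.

In steady state the net flux on the hot side equals that on the cold side.
σ(T₁⁴−T_s⁴)/D₁ = σ(T_s⁴−T₂⁴)/D₂, with D₁ = 1/ε₁+1/ε_s−1 = 6.448, D₂ = 1/ε_s+1/ε₂−1 = 6.704.
Solve for T_s⁴: T_s⁴ = (D₂·T₁⁴ + D₁·T₂⁴)/(D₁+D₂) = 2.282×10¹¹ K⁴.

T_s ≈ 691 K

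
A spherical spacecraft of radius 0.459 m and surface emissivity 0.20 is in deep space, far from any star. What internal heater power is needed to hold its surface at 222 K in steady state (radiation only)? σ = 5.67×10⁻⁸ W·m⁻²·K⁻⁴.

P = εσ·4πr²·T⁴.
4πr² = 2.647 m²; T⁴ = 2.429×10⁹ K⁴.
P = 0.20·5.67×10⁻⁸·2.647·2.429×10⁹.

P ≈ 72.9 W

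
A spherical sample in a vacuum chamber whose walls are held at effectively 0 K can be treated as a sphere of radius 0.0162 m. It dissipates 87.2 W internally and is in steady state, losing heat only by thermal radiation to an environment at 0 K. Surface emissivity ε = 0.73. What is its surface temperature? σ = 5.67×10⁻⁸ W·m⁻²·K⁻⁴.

T ≈ 894 K

Steady state: internal power = radiated power, P = εσA T⁴.
Radiating area A = 4πr² = 0.003298 m².
T⁴ = P/(εσA) = 87.2/(0.73·5.67×10⁻⁸·0.003298) = 6.388×10¹¹ K⁴.
T = (6.388×10¹¹)^(1/4).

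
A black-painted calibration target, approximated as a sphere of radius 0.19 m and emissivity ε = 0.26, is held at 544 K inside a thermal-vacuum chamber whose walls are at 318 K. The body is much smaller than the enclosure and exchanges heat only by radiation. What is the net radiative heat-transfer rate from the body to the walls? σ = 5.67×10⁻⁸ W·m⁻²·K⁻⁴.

For a small grey body in a large enclosure: P_net = εσA(T_body⁴ − T_wall⁴).
A = 4πr² = 0.4536 m²; T_body⁴ − T_wall⁴ = 8.758×10¹⁰ − 1.023×10¹⁰ = 7.735×10¹⁰ K⁴.
|P_net| = 0.26·5.67×10⁻⁸·0.4536·7.735×10¹⁰.

P_net ≈ 517 W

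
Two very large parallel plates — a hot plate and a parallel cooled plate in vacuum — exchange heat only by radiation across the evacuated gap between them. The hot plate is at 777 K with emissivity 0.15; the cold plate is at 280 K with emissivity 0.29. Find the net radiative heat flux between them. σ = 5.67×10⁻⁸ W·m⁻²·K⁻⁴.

q ≈ 2230 W/m²

For two infinite grey parallel plates, q = σ(T₁⁴ − T₂⁴)/(1/ε₁ + 1/ε₂ − 1).
T₁⁴ − T₂⁴ = 3.645×10¹¹ − 6.147×10⁹ = 3.583×10¹¹ K⁴.
1/ε₁ + 1/ε₂ − 1 = 6.667 + 3.448 − 1 = 9.115.
q = 5.67×10⁻⁸ × 3.583×10¹¹ / 9.115.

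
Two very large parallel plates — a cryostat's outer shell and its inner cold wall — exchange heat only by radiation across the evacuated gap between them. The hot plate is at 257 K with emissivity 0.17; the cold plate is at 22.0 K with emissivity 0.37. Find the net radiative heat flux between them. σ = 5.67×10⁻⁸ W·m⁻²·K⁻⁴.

q ≈ 32.6 W/m²

For two infinite grey parallel plates, q = σ(T₁⁴ − T₂⁴)/(1/ε₁ + 1/ε₂ − 1).
T₁⁴ − T₂⁴ = 4.362×10⁹ − 2.343×10⁵ = 4.362×10⁹ K⁴.
1/ε₁ + 1/ε₂ − 1 = 5.882 + 2.703 − 1 = 7.585.
q = 5.67×10⁻⁸ × 4.362×10⁹ / 7.585.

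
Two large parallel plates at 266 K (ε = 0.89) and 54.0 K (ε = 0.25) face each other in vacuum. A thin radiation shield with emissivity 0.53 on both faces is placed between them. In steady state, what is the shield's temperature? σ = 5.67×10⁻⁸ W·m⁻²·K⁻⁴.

In steady state the net flux on the hot side equals that on the cold side.
σ(T₁⁴−T_s⁴)/D₁ = σ(T_s⁴−T₂⁴)/D₂, with D₁ = 1/ε₁+1/ε_s−1 = 2.010, D₂ = 1/ε_s+1/ε₂−1 = 4.887.
Solve for T_s⁴: T_s⁴ = (D₂·T₁⁴ + D₁·T₂⁴)/(D₁+D₂) = 3.550×10⁹ K⁴.

T_s ≈ 244 K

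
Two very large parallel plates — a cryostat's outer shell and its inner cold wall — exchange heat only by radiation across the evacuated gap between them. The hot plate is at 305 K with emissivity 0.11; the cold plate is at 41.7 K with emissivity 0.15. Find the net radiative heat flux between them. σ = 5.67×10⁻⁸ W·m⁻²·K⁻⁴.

q ≈ 33.2 W/m²

For two infinite grey parallel plates, q = σ(T₁⁴ − T₂⁴)/(1/ε₁ + 1/ε₂ − 1).
T₁⁴ − T₂⁴ = 8.654×10⁹ − 3.024×10⁶ = 8.651×10⁹ K⁴.
1/ε₁ + 1/ε₂ − 1 = 9.091 + 6.667 − 1 = 14.76.
q = 5.67×10⁻⁸ × 8.651×10⁹ / 14.76.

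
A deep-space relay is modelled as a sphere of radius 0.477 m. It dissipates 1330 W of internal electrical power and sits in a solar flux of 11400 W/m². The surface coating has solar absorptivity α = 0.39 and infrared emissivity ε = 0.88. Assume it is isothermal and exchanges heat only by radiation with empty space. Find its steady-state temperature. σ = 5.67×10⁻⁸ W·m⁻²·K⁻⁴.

At steady state, absorbed solar power + internal power = radiated power.
Absorbed: α·S·A_cross = 0.39·11400·0.7148 = 3178 W (cross-section πr²).
Total input = 3178 + 1330 = 4508 W.
Radiated: εσ·A_surf·T⁴ with A_surf = 4πr² = 2.859 m².
T⁴ = 4508/(0.88·5.67×10⁻⁸·2.859) = 3.160×10¹⁰ K⁴.

T ≈ 422 K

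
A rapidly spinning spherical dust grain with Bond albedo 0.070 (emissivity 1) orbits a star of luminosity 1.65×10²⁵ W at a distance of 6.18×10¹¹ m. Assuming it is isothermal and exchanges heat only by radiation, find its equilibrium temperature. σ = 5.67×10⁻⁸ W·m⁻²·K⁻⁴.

First find the stellar flux at distance d: S = L/(4πd²) = 1.65×10²⁵/(4π·(6.18×10¹¹)²) = 3.438 W/m².
For an isothermal sphere, absorbed (1−a)S·πr² = emitted σ·4πr²·T⁴, so T⁴ = (1−a)S/(4σ).
T⁴ = 0.930·3.438/(4·5.67×10⁻⁸) = 1.410×10⁷ K⁴.

T ≈ 61.3 K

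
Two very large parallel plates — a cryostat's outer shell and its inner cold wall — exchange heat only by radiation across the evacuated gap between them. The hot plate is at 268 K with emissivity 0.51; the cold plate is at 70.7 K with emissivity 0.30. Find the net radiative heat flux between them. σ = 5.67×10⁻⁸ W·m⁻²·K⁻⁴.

For two infinite grey parallel plates, q = σ(T₁⁴ − T₂⁴)/(1/ε₁ + 1/ε₂ − 1).
T₁⁴ − T₂⁴ = 5.159×10⁹ − 2.498×10⁷ = 5.134×10⁹ K⁴.
1/ε₁ + 1/ε₂ − 1 = 1.961 + 3.333 − 1 = 4.294.
q = 5.67×10⁻⁸ × 5.134×10⁹ / 4.294.

q ≈ 67.8 W/m²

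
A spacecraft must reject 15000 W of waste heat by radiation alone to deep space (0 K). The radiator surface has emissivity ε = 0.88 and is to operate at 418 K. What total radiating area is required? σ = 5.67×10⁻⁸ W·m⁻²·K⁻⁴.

A ≈ 9.85 m²

P = εσA T⁴ ⇒ A = P/(εσT⁴).
T⁴ = 3.053×10¹⁰ K⁴.
A = 15000/(0.88 × 5.67×10⁻⁸ × 3.053×10¹⁰).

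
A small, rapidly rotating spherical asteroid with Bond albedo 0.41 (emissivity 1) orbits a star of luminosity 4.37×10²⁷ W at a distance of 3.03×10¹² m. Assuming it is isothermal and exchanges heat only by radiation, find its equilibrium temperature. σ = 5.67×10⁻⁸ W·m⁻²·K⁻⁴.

T ≈ 99.6 K

First find the stellar flux at distance d: S = L/(4πd²) = 4.37×10²⁷/(4π·(3.03×10¹²)²) = 37.88 W/m².
For an isothermal sphere, absorbed (1−a)S·πr² = emitted σ·4πr²·T⁴, so T⁴ = (1−a)S/(4σ).
T⁴ = 0.590·37.88/(4·5.67×10⁻⁸) = 9.854×10⁷ K⁴.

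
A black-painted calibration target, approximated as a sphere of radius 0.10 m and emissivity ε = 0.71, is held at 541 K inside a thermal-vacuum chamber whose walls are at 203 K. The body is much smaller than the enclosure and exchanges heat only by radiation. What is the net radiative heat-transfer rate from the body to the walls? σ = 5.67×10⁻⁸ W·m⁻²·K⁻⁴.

For a small grey body in a large enclosure: P_net = εσA(T_body⁴ − T_wall⁴).
A = 4πr² = 0.1257 m²; T_body⁴ − T_wall⁴ = 8.566×10¹⁰ − 1.698×10⁹ = 8.396×10¹⁰ K⁴.
|P_net| = 0.71·5.67×10⁻⁸·0.1257·8.396×10¹⁰.

P_net ≈ 425 W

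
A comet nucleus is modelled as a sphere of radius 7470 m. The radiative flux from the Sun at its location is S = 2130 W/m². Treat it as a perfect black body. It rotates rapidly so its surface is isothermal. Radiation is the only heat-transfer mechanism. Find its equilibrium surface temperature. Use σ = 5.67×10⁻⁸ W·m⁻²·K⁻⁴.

T ≈ 311 K

At equilibrium, absorbed power = emitted power.
Absorbing cross-section = πr² = 1.753×10⁸ m²; emitting surface = 4πr² = 7.012×10⁸ m² (ratio 4).
S·A_cross = εσ·A_surf·T⁴  ⇒  T⁴ = S/(4σ).
T⁴ = 1.00·2130/(4·5.67×10⁻⁸) = 9.392×10⁹ K⁴.
T = (9.392×10⁹)^(1/4).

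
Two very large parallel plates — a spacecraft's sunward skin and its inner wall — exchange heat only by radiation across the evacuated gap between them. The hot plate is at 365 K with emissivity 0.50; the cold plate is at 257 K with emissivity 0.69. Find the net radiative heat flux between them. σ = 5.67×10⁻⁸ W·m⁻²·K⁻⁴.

For two infinite grey parallel plates, q = σ(T₁⁴ − T₂⁴)/(1/ε₁ + 1/ε₂ − 1).
T₁⁴ − T₂⁴ = 1.775×10¹⁰ − 4.362×10⁹ = 1.339×10¹⁰ K⁴.
1/ε₁ + 1/ε₂ − 1 = 2.000 + 1.449 − 1 = 2.449.
q = 5.67×10⁻⁸ × 1.339×10¹⁰ / 2.449.

q ≈ 310 W/m²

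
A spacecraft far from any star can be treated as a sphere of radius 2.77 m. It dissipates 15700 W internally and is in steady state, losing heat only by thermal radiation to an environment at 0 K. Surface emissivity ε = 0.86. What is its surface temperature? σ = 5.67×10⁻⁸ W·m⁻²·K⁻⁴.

Steady state: internal power = radiated power, P = εσA T⁴.
Radiating area A = 4πr² = 96.42 m².
T⁴ = P/(εσA) = 15700/(0.86·5.67×10⁻⁸·96.42) = 3.339×10⁹ K⁴.
T = (3.339×10⁹)^(1/4).

T ≈ 240 K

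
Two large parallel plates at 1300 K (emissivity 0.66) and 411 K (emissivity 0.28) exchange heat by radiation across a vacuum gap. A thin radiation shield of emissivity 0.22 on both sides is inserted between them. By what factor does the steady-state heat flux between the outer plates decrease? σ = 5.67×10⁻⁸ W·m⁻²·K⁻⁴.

factor ≈ 2.98

Without shield: q₀ = σΔ(T⁴)/(1/ε₁+1/ε₂−1) with denominator 4.087.
With shield the two gaps are in series; the resistances add: (1/ε₁+1/ε_s−1)+(1/ε_s+1/ε₂−1) = 5.061+7.117 = 12.18.
Heat-flux ratio q₀/q = 12.18/4.087.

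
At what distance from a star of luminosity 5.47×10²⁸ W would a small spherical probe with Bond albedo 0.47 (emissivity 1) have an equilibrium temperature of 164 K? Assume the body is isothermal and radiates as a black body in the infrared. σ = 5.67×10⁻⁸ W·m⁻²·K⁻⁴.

For an isothermal black-emitting sphere, (1−a)S·πr² = σ·4πr²·T⁴ ⇒ S = 4σT⁴/(1−a).
S = 4·5.67×10⁻⁸·(164)⁴/0.530 = 309.6 W/m².
Flux falls as S = L/(4πd²), so d = √(L/(4πS)) = √(5.47×10²⁸/(4π·309.6)).

d ≈ 3.75×10¹² m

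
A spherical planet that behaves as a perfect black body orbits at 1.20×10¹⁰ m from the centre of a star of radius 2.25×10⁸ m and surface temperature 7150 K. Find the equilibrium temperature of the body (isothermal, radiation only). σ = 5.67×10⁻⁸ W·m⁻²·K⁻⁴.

T ≈ 692 K

The star's surface emits σT_*⁴; at distance d the flux is S = σT_*⁴(R_*/d)².
S = 5.67×10⁻⁸·(7150)⁴·(2.25×10⁸/1.20×10¹⁰)² = 52100 W/m².
For an isothermal sphere T⁴ = (1−a)S/(4σ) = 2.297×10¹¹ K⁴.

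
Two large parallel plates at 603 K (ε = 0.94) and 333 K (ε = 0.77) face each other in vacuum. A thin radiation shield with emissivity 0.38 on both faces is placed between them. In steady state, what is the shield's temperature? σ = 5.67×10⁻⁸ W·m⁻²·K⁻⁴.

In steady state the net flux on the hot side equals that on the cold side.
σ(T₁⁴−T_s⁴)/D₁ = σ(T_s⁴−T₂⁴)/D₂, with D₁ = 1/ε₁+1/ε_s−1 = 2.695, D₂ = 1/ε_s+1/ε₂−1 = 2.930.
Solve for T_s⁴: T_s⁴ = (D₂·T₁⁴ + D₁·T₂⁴)/(D₁+D₂) = 7.476×10¹⁰ K⁴.

T_s ≈ 523 K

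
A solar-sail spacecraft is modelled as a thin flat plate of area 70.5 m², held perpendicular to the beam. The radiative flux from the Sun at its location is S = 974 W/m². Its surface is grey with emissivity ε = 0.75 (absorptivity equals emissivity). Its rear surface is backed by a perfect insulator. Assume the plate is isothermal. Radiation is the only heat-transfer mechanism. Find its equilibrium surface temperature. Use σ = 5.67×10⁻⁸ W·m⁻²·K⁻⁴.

T ≈ 362 K

At equilibrium, absorbed power = emitted power.
Absorbing cross-section = A = 70.50 m²; emitting surface = A = 70.50 m² (ratio 1).
εS·A_cross = εσ·A_surf·T⁴  ⇒  T⁴ = S/(1σ)   (ε cancels).
T⁴ = 974/(1·5.67×10⁻⁸) = 1.718×10¹⁰ K⁴.
T = (1.718×10¹⁰)^(1/4).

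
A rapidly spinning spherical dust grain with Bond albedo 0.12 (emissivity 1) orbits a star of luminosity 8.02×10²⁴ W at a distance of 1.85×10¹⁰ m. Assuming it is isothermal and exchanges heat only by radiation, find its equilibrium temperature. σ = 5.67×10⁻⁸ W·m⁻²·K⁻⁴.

First find the stellar flux at distance d: S = L/(4πd²) = 8.02×10²⁴/(4π·(1.85×10¹⁰)²) = 1865 W/m².
For an isothermal sphere, absorbed (1−a)S·πr² = emitted σ·4πr²·T⁴, so T⁴ = (1−a)S/(4σ).
T⁴ = 0.880·1865/(4·5.67×10⁻⁸) = 7.235×10⁹ K⁴.

T ≈ 292 K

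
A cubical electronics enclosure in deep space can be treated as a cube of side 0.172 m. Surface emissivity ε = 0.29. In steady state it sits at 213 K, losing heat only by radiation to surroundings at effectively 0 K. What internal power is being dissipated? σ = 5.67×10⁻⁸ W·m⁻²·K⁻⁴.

P ≈ 6.01 W

Steady state: P = εσA T⁴.
A = 6L² = 0.1775 m²; T⁴ = (213)⁴ = 2.058×10⁹ K⁴.
P = 0.29 × 5.67×10⁻⁸ × 0.1775 × 2.058×10⁹.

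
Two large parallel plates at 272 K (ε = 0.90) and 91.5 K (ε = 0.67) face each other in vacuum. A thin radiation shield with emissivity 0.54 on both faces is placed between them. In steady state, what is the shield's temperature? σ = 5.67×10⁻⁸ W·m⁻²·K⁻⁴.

In steady state the net flux on the hot side equals that on the cold side.
σ(T₁⁴−T_s⁴)/D₁ = σ(T_s⁴−T₂⁴)/D₂, with D₁ = 1/ε₁+1/ε_s−1 = 1.963, D₂ = 1/ε_s+1/ε₂−1 = 2.344.
Solve for T_s⁴: T_s⁴ = (D₂·T₁⁴ + D₁·T₂⁴)/(D₁+D₂) = 3.011×10⁹ K⁴.

T_s ≈ 234 K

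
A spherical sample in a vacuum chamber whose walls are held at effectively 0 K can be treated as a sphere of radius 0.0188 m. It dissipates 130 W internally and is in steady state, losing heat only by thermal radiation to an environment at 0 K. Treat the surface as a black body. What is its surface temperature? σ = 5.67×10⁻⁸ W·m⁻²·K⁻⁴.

Steady state: internal power = radiated power, P = εσA T⁴.
Radiating area A = 4πr² = 0.004441 m².
T⁴ = P/(εσA) = 130/(1.0·5.67×10⁻⁸·0.004441) = 5.162×10¹¹ K⁴.
T = (5.162×10¹¹)^(1/4).

T ≈ 848 K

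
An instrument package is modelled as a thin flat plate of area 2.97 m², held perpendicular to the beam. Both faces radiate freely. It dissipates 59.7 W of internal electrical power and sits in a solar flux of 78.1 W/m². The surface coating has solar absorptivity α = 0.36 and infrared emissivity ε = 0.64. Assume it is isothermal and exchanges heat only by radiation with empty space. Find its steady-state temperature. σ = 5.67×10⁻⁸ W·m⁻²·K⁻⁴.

At steady state, absorbed solar power + internal power = radiated power.
Absorbed: α·S·A_cross = 0.36·78.1·2.970 = 83.50 W (cross-section A).
Total input = 83.50 + 59.7 = 143.2 W.
Radiated: εσ·A_surf·T⁴ with A_surf = 2A = 5.940 m².
T⁴ = 143.2/(0.64·5.67×10⁻⁸·5.940) = 6.644×10⁸ K⁴.

T ≈ 161 K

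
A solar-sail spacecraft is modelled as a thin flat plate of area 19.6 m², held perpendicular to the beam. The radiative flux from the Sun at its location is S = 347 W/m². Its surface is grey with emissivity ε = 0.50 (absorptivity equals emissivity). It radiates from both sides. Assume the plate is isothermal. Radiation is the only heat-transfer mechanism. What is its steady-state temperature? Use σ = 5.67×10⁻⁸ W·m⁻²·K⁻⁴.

At equilibrium, absorbed power = emitted power.
Absorbing cross-section = A = 19.60 m²; emitting surface = 2A = 39.20 m² (ratio 2).
εS·A_cross = εσ·A_surf·T⁴  ⇒  T⁴ = S/(2σ)   (ε cancels).
T⁴ = 347/(2·5.67×10⁻⁸) = 3.060×10⁹ K⁴.
T = (3.060×10⁹)^(1/4).

T ≈ 235 K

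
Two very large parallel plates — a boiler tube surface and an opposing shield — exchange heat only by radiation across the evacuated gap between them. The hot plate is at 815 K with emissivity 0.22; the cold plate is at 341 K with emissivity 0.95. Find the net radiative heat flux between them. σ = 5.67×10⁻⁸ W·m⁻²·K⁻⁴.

q ≈ 5270 W/m²

For two infinite grey parallel plates, q = σ(T₁⁴ − T₂⁴)/(1/ε₁ + 1/ε₂ − 1).
T₁⁴ − T₂⁴ = 4.412×10¹¹ − 1.352×10¹⁰ = 4.277×10¹¹ K⁴.
1/ε₁ + 1/ε₂ − 1 = 4.545 + 1.053 − 1 = 4.598.
q = 5.67×10⁻⁸ × 4.277×10¹¹ / 4.598.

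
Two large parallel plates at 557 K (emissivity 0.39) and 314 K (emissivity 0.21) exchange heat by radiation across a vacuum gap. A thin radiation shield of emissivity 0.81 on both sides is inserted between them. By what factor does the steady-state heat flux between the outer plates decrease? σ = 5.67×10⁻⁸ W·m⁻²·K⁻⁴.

factor ≈ 1.23

Without shield: q₀ = σΔ(T⁴)/(1/ε₁+1/ε₂−1) with denominator 6.326.
With shield the two gaps are in series; the resistances add: (1/ε₁+1/ε_s−1)+(1/ε_s+1/ε₂−1) = 2.799+4.996 = 7.795.
Heat-flux ratio q₀/q = 7.795/6.326.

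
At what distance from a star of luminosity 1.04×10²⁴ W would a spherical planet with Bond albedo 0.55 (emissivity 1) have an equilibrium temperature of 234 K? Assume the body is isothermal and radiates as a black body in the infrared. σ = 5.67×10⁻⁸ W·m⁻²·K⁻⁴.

For an isothermal black-emitting sphere, (1−a)S·πr² = σ·4πr²·T⁴ ⇒ S = 4σT⁴/(1−a).
S = 4·5.67×10⁻⁸·(234)⁴/0.450 = 1511 W/m².
Flux falls as S = L/(4πd²), so d = √(L/(4πS)) = √(1.04×10²⁴/(4π·1511)).

d ≈ 7.40×10⁹ m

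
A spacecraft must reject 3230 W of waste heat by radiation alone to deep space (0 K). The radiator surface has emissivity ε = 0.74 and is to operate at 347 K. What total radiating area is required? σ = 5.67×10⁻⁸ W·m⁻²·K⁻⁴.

P = εσA T⁴ ⇒ A = P/(εσT⁴).
T⁴ = 1.450×10¹⁰ K⁴.
A = 3230/(0.74 × 5.67×10⁻⁸ × 1.450×10¹⁰).

A ≈ 5.31 m²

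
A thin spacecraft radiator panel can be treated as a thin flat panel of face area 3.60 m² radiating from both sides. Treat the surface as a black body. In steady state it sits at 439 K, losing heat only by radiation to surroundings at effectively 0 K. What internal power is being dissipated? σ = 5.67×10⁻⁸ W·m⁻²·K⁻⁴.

P ≈ 15200 W

Steady state: P = εσA T⁴.
A = 2·3.60 = 7.200 m²; T⁴ = (439)⁴ = 3.714×10¹⁰ K⁴.
P = 1.0 × 5.67×10⁻⁸ × 7.200 × 3.714×10¹⁰.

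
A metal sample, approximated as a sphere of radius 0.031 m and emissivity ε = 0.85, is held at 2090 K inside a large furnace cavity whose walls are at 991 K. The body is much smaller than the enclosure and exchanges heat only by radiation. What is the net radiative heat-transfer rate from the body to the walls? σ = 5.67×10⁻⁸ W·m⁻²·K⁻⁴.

P_net ≈ 10500 W

For a small grey body in a large enclosure: P_net = εσA(T_body⁴ − T_wall⁴).
A = 4πr² = 0.01208 m²; T_body⁴ − T_wall⁴ = 1.908×10¹³ − 9.645×10¹¹ = 1.812×10¹³ K⁴.
|P_net| = 0.85·5.67×10⁻⁸·0.01208·1.812×10¹³.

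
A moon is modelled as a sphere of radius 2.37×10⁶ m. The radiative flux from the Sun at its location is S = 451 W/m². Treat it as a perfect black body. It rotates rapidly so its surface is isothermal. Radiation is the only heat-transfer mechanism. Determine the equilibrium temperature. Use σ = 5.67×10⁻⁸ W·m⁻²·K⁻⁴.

At equilibrium, absorbed power = emitted power.
Absorbing cross-section = πr² = 1.765×10¹³ m²; emitting surface = 4πr² = 7.058×10¹³ m² (ratio 4).
S·A_cross = εσ·A_surf·T⁴  ⇒  T⁴ = S/(4σ).
T⁴ = 1.00·451/(4·5.67×10⁻⁸) = 1.989×10⁹ K⁴.
T = (1.989×10⁹)^(1/4).

T ≈ 211 K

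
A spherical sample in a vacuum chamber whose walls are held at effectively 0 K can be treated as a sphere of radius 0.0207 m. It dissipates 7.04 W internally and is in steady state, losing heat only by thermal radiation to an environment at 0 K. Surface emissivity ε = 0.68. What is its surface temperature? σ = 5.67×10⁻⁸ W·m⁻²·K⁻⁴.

Steady state: internal power = radiated power, P = εσA T⁴.
Radiating area A = 4πr² = 0.005385 m².
T⁴ = P/(εσA) = 7.04/(0.68·5.67×10⁻⁸·0.005385) = 3.391×10¹⁰ K⁴.
T = (3.391×10¹⁰)^(1/4).

T ≈ 429 K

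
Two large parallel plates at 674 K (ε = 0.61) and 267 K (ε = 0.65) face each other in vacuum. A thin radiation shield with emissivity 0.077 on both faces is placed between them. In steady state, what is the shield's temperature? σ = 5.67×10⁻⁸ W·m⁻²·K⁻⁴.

In steady state the net flux on the hot side equals that on the cold side.
σ(T₁⁴−T_s⁴)/D₁ = σ(T_s⁴−T₂⁴)/D₂, with D₁ = 1/ε₁+1/ε_s−1 = 13.63, D₂ = 1/ε_s+1/ε₂−1 = 13.53.
Solve for T_s⁴: T_s⁴ = (D₂·T₁⁴ + D₁·T₂⁴)/(D₁+D₂) = 1.054×10¹¹ K⁴.

T_s ≈ 570 K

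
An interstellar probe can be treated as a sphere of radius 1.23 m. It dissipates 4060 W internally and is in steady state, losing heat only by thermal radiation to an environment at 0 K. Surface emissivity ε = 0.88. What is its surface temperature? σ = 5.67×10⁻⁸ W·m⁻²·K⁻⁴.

Steady state: internal power = radiated power, P = εσA T⁴.
Radiating area A = 4πr² = 19.01 m².
T⁴ = P/(εσA) = 4060/(0.88·5.67×10⁻⁸·19.01) = 4.280×10⁹ K⁴.
T = (4.280×10⁹)^(1/4).

T ≈ 256 K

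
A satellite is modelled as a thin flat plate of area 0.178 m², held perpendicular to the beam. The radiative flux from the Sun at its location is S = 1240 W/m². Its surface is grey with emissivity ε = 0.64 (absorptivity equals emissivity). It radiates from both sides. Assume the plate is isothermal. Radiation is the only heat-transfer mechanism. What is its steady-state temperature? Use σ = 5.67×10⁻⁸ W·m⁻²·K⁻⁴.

At equilibrium, absorbed power = emitted power.
Absorbing cross-section = A = 0.1780 m²; emitting surface = 2A = 0.3560 m² (ratio 2).
εS·A_cross = εσ·A_surf·T⁴  ⇒  T⁴ = S/(2σ)   (ε cancels).
T⁴ = 1240/(2·5.67×10⁻⁸) = 1.093×10¹⁰ K⁴.
T = (1.093×10¹⁰)^(1/4).

T ≈ 323 K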